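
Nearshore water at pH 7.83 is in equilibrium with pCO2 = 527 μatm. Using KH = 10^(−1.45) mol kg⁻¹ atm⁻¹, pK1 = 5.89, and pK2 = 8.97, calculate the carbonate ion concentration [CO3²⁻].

[CO2*] = KH · pCO2 = 10^(−1.45) × 527×10^-6 = 1.870×10^-5 mol/kg
α₀ = 1/(1 + K1/[H⁺] + K1K2/[H⁺]²) = 1/(1 + 10^+1.94 + 10^+0.80) = 0.01059
DIC = [CO2*]/α₀ = 1.870×10^-5 / 0.01059 = 1.765 mmol/kg
[CO3²⁻] = α₂·DIC; α₂ = 0.06683, so [CO3²⁻] = 0.06683 × 1.765 = 0.118 mmol/kg

[CO3²⁻] = 0.118 mmol/kg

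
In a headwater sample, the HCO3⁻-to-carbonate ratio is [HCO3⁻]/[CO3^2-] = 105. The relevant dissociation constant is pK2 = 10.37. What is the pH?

From K2 = [H⁺][CO3^2-]/[HCO3⁻]:  pH = pK2 − log₁₀([HCO3⁻]/[CO3^2-])
log₁₀(105) = +2.021
pH = 10.37 − (+2.021) = 8.35

pH = 8.35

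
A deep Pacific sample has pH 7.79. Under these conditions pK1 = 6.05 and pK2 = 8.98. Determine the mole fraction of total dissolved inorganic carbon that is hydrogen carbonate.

α₁ = 1 / (1 + [H⁺]/K1 + K2/[H⁺]) = 1 / (1 + 10^-1.74 + 10^-1.19)
   = 1 / (1 + 0.018197 + 0.064565) = 1/1.0828 = 0.9236

α₁ = 0.924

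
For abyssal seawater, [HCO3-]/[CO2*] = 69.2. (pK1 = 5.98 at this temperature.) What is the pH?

From K1 = [H⁺][HCO3-]/[CO2*]:  pH = pK1 + log₁₀([HCO3-]/[CO2*])
log₁₀(69.2) = +1.840
pH = 5.98 + (+1.840) = 7.82

pH = 7.82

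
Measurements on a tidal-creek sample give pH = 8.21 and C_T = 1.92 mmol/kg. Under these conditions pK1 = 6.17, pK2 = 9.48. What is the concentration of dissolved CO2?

α₀ = 1 / (1 + K1/[H⁺] + K1K2/[H⁺]²) = 1 / (1 + 10^+2.04 + 10^+0.77)
   = 1 / (1 + 109.65 + 5.8884) = 1/116.54 = 0.008581
[CO2*] = α₀ × DIC = 0.008581 × 1.92 = 0.0165 mmol/kg = 16.5 μmol/kg

[CO2*] = 16.5 μmol/kg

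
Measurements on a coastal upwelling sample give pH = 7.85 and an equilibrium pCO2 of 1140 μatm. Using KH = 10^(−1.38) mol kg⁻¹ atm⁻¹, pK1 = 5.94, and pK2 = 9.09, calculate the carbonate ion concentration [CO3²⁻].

[CO3²⁻] = 0.222 mmol/kg

[CO2*] = KH · pCO2 = 10^(−1.38) × 1140×10^-6 = 4.752×10^-5 mol/kg
α₀ = 1/(1 + K1/[H⁺] + K1K2/[H⁺]²) = 1/(1 + 10^+1.91 + 10^+0.67) = 0.01150
DIC = [CO2*]/α₀ = 4.752×10^-5 / 0.01150 = 4.133 mmol/kg
[CO3²⁻] = α₂·DIC; α₂ = 0.05379, so [CO3²⁻] = 0.05379 × 4.133 = 0.222 mmol/kg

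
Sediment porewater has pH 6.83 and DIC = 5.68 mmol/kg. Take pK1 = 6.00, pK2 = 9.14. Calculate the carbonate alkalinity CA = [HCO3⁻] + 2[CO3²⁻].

CA = [HCO3⁻] + 2[CO3²⁻] = (α₁ + 2α₂)·DIC
At pH 6.83: [H⁺]/K1 = 10^-0.83 = 0.14791, K2/[H⁺] = 10^-2.31 = 0.0048978
α₁ = 1/(1 + 0.14791 + 0.0048978) = 1/1.1528 = 0.8674; α₂ = α₁·K2/[H⁺] = 0.004249
α₁ + 2α₂ = 0.8759
CA = 0.8759 × 5.68 = 4.98 mmol/kg

CA = 4.98 mmol/kg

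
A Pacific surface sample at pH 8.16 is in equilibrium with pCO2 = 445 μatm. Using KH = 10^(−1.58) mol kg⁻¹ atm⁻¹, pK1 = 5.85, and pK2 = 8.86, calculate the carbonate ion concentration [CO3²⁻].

[CO2*] = KH · pCO2 = 10^(−1.58) × 445×10^-6 = 1.170×10^-5 mol/kg
α₀ = 1/(1 + K1/[H⁺] + K1K2/[H⁺]²) = 1/(1 + 10^+2.31 + 10^+1.61) = 0.004066
DIC = [CO2*]/α₀ = 1.170×10^-5 / 0.004066 = 2.878 mmol/kg
[CO3²⁻] = α₂·DIC; α₂ = 0.1657, so [CO3²⁻] = 0.1657 × 2.878 = 0.477 mmol/kg

[CO3²⁻] = 0.477 mmol/kg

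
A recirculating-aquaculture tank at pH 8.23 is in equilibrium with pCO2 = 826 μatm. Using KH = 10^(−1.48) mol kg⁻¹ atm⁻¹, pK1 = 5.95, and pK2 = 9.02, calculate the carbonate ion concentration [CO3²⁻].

[CO3²⁻] = 0.845 mmol/kg

[CO2*] = KH · pCO2 = 10^(−1.48) × 826×10^-6 = 2.735×10^-5 mol/kg
α₀ = 1/(1 + K1/[H⁺] + K1K2/[H⁺]²) = 1/(1 + 10^+2.28 + 10^+1.49) = 0.004495
DIC = [CO2*]/α₀ = 2.735×10^-5 / 0.004495 = 6.084 mmol/kg
[CO3²⁻] = α₂·DIC; α₂ = 0.1389, so [CO3²⁻] = 0.1389 × 6.084 = 0.845 mmol/kg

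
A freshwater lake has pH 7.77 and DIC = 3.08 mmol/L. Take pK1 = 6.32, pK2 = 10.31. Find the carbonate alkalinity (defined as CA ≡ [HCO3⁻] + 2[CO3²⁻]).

CA = 2.98 mmol/L

CA = [HCO3⁻] + 2[CO3²⁻] = (α₁ + 2α₂)·DIC
At pH 7.77: [H⁺]/K1 = 10^-1.45 = 0.035481, K2/[H⁺] = 10^-2.54 = 0.0028840
α₁ = 1/(1 + 0.035481 + 0.0028840) = 1/1.0384 = 0.9631; α₂ = α₁·K2/[H⁺] = 0.002777
α₁ + 2α₂ = 0.9686
CA = 0.9686 × 3.08 = 2.98 mmol/L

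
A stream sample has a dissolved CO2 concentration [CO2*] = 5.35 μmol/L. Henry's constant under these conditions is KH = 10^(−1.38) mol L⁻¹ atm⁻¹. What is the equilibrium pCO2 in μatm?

pCO2 = 128 μatm

KH = 10^(−1.38) = 4.169×10^-2 mol L⁻¹ atm⁻¹
pCO2 = [CO2*]/KH = 5.35×10^-6 / 4.169×10^-2 = 1.28×10^-4 atm = 128 μatm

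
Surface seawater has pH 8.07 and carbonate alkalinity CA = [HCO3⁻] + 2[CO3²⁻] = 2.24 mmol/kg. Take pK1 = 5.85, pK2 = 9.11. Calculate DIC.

DIC = 2.08 mmol/kg

CA = [HCO3⁻] + 2[CO3²⁻] = (α₁ + 2α₂)·DIC
At pH 8.07: [H⁺]/K1 = 10^-2.22 = 0.0060256, K2/[H⁺] = 10^-1.04 = 0.091201
α₁ = 1/(1 + 0.0060256 + 0.091201) = 1/1.0972 = 0.9114; α₂ = α₁·K2/[H⁺] = 0.08312
α₁ + 2α₂ = 1.0776
DIC = CA / (α₁ + 2α₂) = 2.24 / 1.0776 = 2.08 mmol/kg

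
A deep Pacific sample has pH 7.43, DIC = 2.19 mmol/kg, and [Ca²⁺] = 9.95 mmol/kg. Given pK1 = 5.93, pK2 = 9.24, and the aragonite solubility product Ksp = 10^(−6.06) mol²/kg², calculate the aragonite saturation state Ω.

Ω = 0.370

α₂ = 1 / (1 + [H⁺]/K2 + [H⁺]²/(K1K2)) = 1 / (1 + 10^+1.81 + 10^+0.31)
   = 1 / (1 + 64.565 + 2.0417) = 1/67.607 = 0.01479
[CO3²⁻] = α₂ × DIC = 0.01479 × 2.19 = 0.03239 mmol/kg
Ksp = 10^(−6.06) = 8.710×10^-7
Ω = [Ca²⁺][CO3²⁻]/Ksp = (9.95×10^-3)(3.239×10^-5) / 8.710×10^-7 = 0.370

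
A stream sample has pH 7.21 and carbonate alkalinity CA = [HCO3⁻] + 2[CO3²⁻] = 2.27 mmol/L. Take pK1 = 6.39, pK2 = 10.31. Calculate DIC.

DIC = 2.61 mmol/L

CA = [HCO3⁻] + 2[CO3²⁻] = (α₁ + 2α₂)·DIC
At pH 7.21: [H⁺]/K1 = 10^-0.82 = 0.15136, K2/[H⁺] = 10^-3.10 = 0.00079433
α₁ = 1/(1 + 0.15136 + 0.00079433) = 1/1.1522 = 0.8679; α₂ = α₁·K2/[H⁺] = 0.0006894
α₁ + 2α₂ = 0.8693
DIC = CA / (α₁ + 2α₂) = 2.27 / 0.8693 = 2.61 mmol/L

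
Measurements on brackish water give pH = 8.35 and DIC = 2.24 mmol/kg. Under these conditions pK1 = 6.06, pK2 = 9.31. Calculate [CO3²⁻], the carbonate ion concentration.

[CO3²⁻] = 0.220 mmol/kg

α₂ = 1 / (1 + [H⁺]/K2 + [H⁺]²/(K1K2)) = 1 / (1 + 10^+0.96 + 10^-1.33)
   = 1 / (1 + 9.1201 + 0.046774) = 1/10.167 = 0.09836
[CO3²⁻] = α₂ × DIC = 0.09836 × 2.24 = 0.220 mmol/kg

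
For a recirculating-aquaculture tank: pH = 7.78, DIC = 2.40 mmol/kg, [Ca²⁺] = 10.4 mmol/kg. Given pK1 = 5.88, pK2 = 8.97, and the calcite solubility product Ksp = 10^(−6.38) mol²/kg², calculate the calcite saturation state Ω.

α₂ = 1 / (1 + [H⁺]/K2 + [H⁺]²/(K1K2)) = 1 / (1 + 10^+1.19 + 10^-0.71)
   = 1 / (1 + 15.488 + 0.19498) = 1/16.683 = 0.05994
[CO3²⁻] = α₂ × DIC = 0.05994 × 2.40 = 0.1439 mmol/kg
Ksp = 10^(−6.38) = 4.169×10^-7
Ω = [Ca²⁺][CO3²⁻]/Ksp = (10.4×10^-3)(1.439×10^-4) / 4.169×10^-7 = 3.59

Ω = 3.59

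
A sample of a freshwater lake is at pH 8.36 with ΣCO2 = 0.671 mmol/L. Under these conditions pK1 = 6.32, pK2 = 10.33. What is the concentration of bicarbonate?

α₁ = 1 / (1 + [H⁺]/K1 + K2/[H⁺]) = 1 / (1 + 10^-2.04 + 10^-1.97)
   = 1 / (1 + 0.0091201 + 0.010715) = 1/1.0198 = 0.9806
[HCO3⁻] = α₁ × DIC = 0.9806 × 0.671 = 0.658 mmol/L

[HCO3⁻] = 0.658 mmol/L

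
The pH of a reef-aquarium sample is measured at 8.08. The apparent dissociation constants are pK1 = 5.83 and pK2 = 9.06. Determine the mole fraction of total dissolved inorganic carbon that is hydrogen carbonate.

α₁ = 1 / (1 + [H⁺]/K1 + K2/[H⁺]) = 1 / (1 + 10^-2.25 + 10^-0.98)
   = 1 / (1 + 0.0056234 + 0.10471) = 1/1.1103 = 0.9006

α₁ = 0.901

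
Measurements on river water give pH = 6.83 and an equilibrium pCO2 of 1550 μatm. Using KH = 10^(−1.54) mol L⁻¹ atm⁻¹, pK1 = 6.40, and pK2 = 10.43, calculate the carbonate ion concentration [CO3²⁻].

[CO3²⁻] = 0.0302 μmol/L

[CO2*] = KH · pCO2 = 10^(−1.54) × 1550×10^-6 = 4.470×10^-5 mol/L
α₀ = 1/(1 + K1/[H⁺] + K1K2/[H⁺]²) = 1/(1 + 10^+0.43 + 10^-3.17) = 0.2708
DIC = [CO2*]/α₀ = 4.470×10^-5 / 0.2708 = 0.1651 mmol/L
[CO3²⁻] = α₂·DIC; α₂ = 0.0001831, so [CO3²⁻] = 0.0001831 × 0.1651 = 3.02×10^-5 mmol/L = 0.0302 μmol/L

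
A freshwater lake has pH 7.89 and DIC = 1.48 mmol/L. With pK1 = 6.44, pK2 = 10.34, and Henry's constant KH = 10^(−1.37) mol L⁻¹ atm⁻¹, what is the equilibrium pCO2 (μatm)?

pCO2 = 1180 μatm

α₀ = 1 / (1 + K1/[H⁺] + K1K2/[H⁺]²) = 1 / (1 + 10^+1.45 + 10^-1.00)
   = 1 / (1 + 28.184 + 0.10000) = 1/29.284 = 0.03415
[CO2*] = α₀ × DIC = 0.03415 × 1.48 = 0.05054 mmol/L
pCO2 = [CO2*]/KH = 5.054×10^-5 / 4.266×10^-2 = 1180 μatm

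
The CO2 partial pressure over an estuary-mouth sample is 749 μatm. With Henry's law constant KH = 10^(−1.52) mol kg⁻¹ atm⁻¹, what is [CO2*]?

[CO2*] = 22.6 μmol/kg

KH = 10^(−1.52) = 3.020×10^-2 mol kg⁻¹ atm⁻¹
[CO2*] = KH · pCO2 = 3.020×10^-2 × 749×10^-6 atm = 2.26×10^-5 mol/kg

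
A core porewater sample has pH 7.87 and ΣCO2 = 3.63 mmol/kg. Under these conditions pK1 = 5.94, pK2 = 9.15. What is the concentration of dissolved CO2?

[CO2*] = 0.0401 mmol/kg

α₀ = 1 / (1 + K1/[H⁺] + K1K2/[H⁺]²) = 1 / (1 + 10^+1.93 + 10^+0.65)
   = 1 / (1 + 85.114 + 4.4668) = 1/90.581 = 0.01104
[CO2*] = α₀ × DIC = 0.01104 × 3.63 = 0.0401 mmol/kg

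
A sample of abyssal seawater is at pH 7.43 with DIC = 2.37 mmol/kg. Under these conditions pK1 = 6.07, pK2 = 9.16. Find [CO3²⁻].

[CO3²⁻] = 0.0415 mmol/kg

α₂ = 1 / (1 + [H⁺]/K2 + [H⁺]²/(K1K2)) = 1 / (1 + 10^+1.73 + 10^+0.37)
   = 1 / (1 + 53.703 + 2.3442) = 1/57.047 = 0.01753
[CO3²⁻] = α₂ × DIC = 0.01753 × 2.37 = 0.0415 mmol/kg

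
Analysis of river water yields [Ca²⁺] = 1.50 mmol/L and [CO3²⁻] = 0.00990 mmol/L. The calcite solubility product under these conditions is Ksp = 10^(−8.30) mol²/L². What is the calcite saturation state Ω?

Ksp = 10^(−8.30) = 5.012×10^-9
Ω = [Ca²⁺][CO3²⁻]/Ksp = (1.50×10^-3)(0.00990×10^-3) / 5.012×10^-9 = 2.96

Ω = 2.96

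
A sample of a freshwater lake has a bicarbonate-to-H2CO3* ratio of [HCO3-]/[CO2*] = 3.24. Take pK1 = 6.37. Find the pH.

From K1 = [H⁺][HCO3-]/[CO2*]:  pH = pK1 + log₁₀([HCO3-]/[CO2*])
log₁₀(3.24) = +0.511
pH = 6.37 + (+0.511) = 6.88

pH = 6.88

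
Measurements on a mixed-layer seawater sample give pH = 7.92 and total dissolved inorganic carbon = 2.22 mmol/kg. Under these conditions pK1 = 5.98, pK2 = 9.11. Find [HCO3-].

[HCO3⁻] = 2.06 mmol/kg

α₁ = 1 / (1 + [H⁺]/K1 + K2/[H⁺]) = 1 / (1 + 10^-1.94 + 10^-1.19)
   = 1 / (1 + 0.011482 + 0.064565) = 1/1.0760 = 0.9293
[HCO3⁻] = α₁ × DIC = 0.9293 × 2.22 = 2.06 mmol/kg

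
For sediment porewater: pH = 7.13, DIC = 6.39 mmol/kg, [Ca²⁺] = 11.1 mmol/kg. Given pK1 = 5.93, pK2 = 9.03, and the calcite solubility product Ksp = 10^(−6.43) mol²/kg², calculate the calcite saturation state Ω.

α₂ = 1 / (1 + [H⁺]/K2 + [H⁺]²/(K1K2)) = 1 / (1 + 10^+1.90 + 10^+0.70)
   = 1 / (1 + 79.433 + 5.0119) = 1/85.445 = 0.01170
[CO3²⁻] = α₂ × DIC = 0.01170 × 6.39 = 0.07479 mmol/kg
Ksp = 10^(−6.43) = 3.715×10^-7
Ω = [Ca²⁺][CO3²⁻]/Ksp = (11.1×10^-3)(7.479×10^-5) / 3.715×10^-7 = 2.23

Ω = 2.23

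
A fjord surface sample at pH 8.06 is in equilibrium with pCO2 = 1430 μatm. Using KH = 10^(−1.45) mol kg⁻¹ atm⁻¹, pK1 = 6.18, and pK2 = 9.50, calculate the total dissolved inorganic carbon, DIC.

[CO2*] = KH · pCO2 = 10^(−1.45) × 1430×10^-6 = 5.074×10^-5 mol/kg
α₀ = 1/(1 + K1/[H⁺] + K1K2/[H⁺]²) = 1/(1 + 10^+1.88 + 10^+0.44) = 0.01256
DIC = [CO2*]/α₀ = 5.074×10^-5 / 0.01256 = 4.04 mmol/kg

DIC = 4.04 mmol/kg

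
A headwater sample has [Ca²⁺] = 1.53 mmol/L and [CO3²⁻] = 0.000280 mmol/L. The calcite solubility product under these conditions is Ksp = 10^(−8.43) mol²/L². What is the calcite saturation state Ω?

Ksp = 10^(−8.43) = 3.715×10^-9
Ω = [Ca²⁺][CO3²⁻]/Ksp = (1.53×10^-3)(0.000280×10^-3) / 3.715×10^-9 = 0.115

Ω = 0.115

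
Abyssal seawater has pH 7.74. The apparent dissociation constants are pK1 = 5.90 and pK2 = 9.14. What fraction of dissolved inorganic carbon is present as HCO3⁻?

α₁ = 1 / (1 + [H⁺]/K1 + K2/[H⁺]) = 1 / (1 + 10^-1.84 + 10^-1.40)
   = 1 / (1 + 0.014454 + 0.039811) = 1/1.0543 = 0.9485

α₁ = 0.949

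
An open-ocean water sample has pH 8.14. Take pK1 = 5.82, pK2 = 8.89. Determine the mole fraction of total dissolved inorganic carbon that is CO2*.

α₀ = 0.00405

α₀ = 1 / (1 + K1/[H⁺] + K1K2/[H⁺]²) = 1 / (1 + 10^+2.32 + 10^+1.57)
   = 1 / (1 + 208.93 + 37.154) = 1/247.08 = 0.004047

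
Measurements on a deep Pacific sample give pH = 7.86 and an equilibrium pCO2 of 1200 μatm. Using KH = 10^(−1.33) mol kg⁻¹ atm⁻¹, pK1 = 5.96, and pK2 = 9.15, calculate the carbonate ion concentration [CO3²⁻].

[CO2*] = KH · pCO2 = 10^(−1.33) × 1200×10^-6 = 5.613×10^-5 mol/kg
α₀ = 1/(1 + K1/[H⁺] + K1K2/[H⁺]²) = 1/(1 + 10^+1.90 + 10^+0.61) = 0.01183
DIC = [CO2*]/α₀ = 5.613×10^-5 / 0.01183 = 4.743 mmol/kg
[CO3²⁻] = α₂·DIC; α₂ = 0.04821, so [CO3²⁻] = 0.04821 × 4.743 = 0.229 mmol/kg

[CO3²⁻] = 0.229 mmol/kg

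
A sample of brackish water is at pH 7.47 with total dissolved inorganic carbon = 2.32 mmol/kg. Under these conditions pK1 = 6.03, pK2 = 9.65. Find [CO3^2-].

α₂ = 1 / (1 + [H⁺]/K2 + [H⁺]²/(K1K2)) = 1 / (1 + 10^+2.18 + 10^+0.74)
   = 1 / (1 + 151.36 + 5.4954) = 1/157.85 = 0.006335
[CO3²⁻] = α₂ × DIC = 0.006335 × 2.32 = 0.0147 mmol/kg = 14.7 μmol/kg

[CO3²⁻] = 14.7 μmol/kg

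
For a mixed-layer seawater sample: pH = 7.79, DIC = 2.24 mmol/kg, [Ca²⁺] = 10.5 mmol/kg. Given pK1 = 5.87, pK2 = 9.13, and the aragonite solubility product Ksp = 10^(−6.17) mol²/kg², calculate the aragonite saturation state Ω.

α₂ = 1 / (1 + [H⁺]/K2 + [H⁺]²/(K1K2)) = 1 / (1 + 10^+1.34 + 10^-0.58)
   = 1 / (1 + 21.878 + 0.26303) = 1/23.141 = 0.04321
[CO3²⁻] = α₂ × DIC = 0.04321 × 2.24 = 0.09680 mmol/kg
Ksp = 10^(−6.17) = 6.761×10^-7
Ω = [Ca²⁺][CO3²⁻]/Ksp = (10.5×10^-3)(9.680×10^-5) / 6.761×10^-7 = 1.50

Ω = 1.50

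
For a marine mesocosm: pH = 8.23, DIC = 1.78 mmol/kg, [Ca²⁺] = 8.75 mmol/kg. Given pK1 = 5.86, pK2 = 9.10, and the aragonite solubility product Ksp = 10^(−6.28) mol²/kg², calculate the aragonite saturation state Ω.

α₂ = 1 / (1 + [H⁺]/K2 + [H⁺]²/(K1K2)) = 1 / (1 + 10^+0.87 + 10^-1.50)
   = 1 / (1 + 7.4131 + 0.031623) = 1/8.4447 = 0.1184
[CO3²⁻] = α₂ × DIC = 0.1184 × 1.78 = 0.2108 mmol/kg
Ksp = 10^(−6.28) = 5.248×10^-7
Ω = [Ca²⁺][CO3²⁻]/Ksp = (8.75×10^-3)(2.108×10^-4) / 5.248×10^-7 = 3.51

Ω = 3.51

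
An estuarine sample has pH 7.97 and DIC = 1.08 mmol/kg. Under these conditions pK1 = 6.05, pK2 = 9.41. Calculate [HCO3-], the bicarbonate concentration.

α₁ = 1 / (1 + [H⁺]/K1 + K2/[H⁺]) = 1 / (1 + 10^-1.92 + 10^-1.44)
   = 1 / (1 + 0.012023 + 0.036308) = 1/1.0483 = 0.9539
[HCO3⁻] = α₁ × DIC = 0.9539 × 1.08 = 1.03 mmol/kg

[HCO3⁻] = 1.03 mmol/kg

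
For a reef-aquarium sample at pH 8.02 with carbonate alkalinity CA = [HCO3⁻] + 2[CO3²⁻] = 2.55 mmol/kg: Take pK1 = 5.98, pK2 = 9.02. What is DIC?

DIC = 2.36 mmol/kg

CA = [HCO3⁻] + 2[CO3²⁻] = (α₁ + 2α₂)·DIC
At pH 8.02: [H⁺]/K1 = 10^-2.04 = 0.0091201, K2/[H⁺] = 10^-1.00 = 0.10000
α₁ = 1/(1 + 0.0091201 + 0.10000) = 1/1.1091 = 0.9016; α₂ = α₁·K2/[H⁺] = 0.09016
α₁ + 2α₂ = 1.0819
DIC = CA / (α₁ + 2α₂) = 2.55 / 1.0819 = 2.36 mmol/kg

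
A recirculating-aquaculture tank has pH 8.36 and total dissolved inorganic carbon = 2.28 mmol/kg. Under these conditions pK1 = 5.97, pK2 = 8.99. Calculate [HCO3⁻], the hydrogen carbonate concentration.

α₁ = 1 / (1 + [H⁺]/K1 + K2/[H⁺]) = 1 / (1 + 10^-2.39 + 10^-0.63)
   = 1 / (1 + 0.0040738 + 0.23442) = 1/1.2385 = 0.8074
[HCO3⁻] = α₁ × DIC = 0.8074 × 2.28 = 1.84 mmol/kg

[HCO3⁻] = 1.84 mmol/kg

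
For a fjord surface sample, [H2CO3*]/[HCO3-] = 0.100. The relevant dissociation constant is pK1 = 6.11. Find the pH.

From K1 = [H⁺][HCO3-]/[H2CO3*]:  pH = pK1 − log₁₀([H2CO3*]/[HCO3-])
log₁₀(0.100) = -1.000
pH = 6.11 − (-1.000) = 7.11

pH = 7.11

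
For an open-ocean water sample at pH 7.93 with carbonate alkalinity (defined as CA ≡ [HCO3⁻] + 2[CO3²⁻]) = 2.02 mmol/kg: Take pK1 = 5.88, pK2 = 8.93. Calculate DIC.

DIC = 1.87 mmol/kg

CA = [HCO3⁻] + 2[CO3²⁻] = (α₁ + 2α₂)·DIC
At pH 7.93: [H⁺]/K1 = 10^-2.05 = 0.0089125, K2/[H⁺] = 10^-1.00 = 0.10000
α₁ = 1/(1 + 0.0089125 + 0.10000) = 1/1.1089 = 0.9018; α₂ = α₁·K2/[H⁺] = 0.09018
α₁ + 2α₂ = 1.0821
DIC = CA / (α₁ + 2α₂) = 2.02 / 1.0821 = 1.87 mmol/kg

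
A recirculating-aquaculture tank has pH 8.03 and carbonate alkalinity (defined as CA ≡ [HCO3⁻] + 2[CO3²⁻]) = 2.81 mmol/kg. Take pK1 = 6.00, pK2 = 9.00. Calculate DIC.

CA = [HCO3⁻] + 2[CO3²⁻] = (α₁ + 2α₂)·DIC
At pH 8.03: [H⁺]/K1 = 10^-2.03 = 0.0093325, K2/[H⁺] = 10^-0.97 = 0.10715
α₁ = 1/(1 + 0.0093325 + 0.10715) = 1/1.1165 = 0.8957; α₂ = α₁·K2/[H⁺] = 0.09597
α₁ + 2α₂ = 1.0876
DIC = CA / (α₁ + 2α₂) = 2.81 / 1.0876 = 2.58 mmol/kg

DIC = 2.58 mmol/kg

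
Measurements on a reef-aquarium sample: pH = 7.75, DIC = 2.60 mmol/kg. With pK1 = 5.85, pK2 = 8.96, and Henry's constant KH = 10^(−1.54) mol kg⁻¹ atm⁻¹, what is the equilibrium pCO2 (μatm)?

pCO2 = 1060 μatm

α₀ = 1 / (1 + K1/[H⁺] + K1K2/[H⁺]²) = 1 / (1 + 10^+1.90 + 10^+0.69)
   = 1 / (1 + 79.433 + 4.8978) = 1/85.331 = 0.01172
[CO2*] = α₀ × DIC = 0.01172 × 2.60 = 0.03047 mmol/kg
pCO2 = [CO2*]/KH = 3.047×10^-5 / 2.884×10^-2 = 1060 μatm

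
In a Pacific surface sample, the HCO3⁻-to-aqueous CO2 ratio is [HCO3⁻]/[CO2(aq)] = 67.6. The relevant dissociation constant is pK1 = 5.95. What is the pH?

pH = 7.78

From K1 = [H⁺][HCO3⁻]/[CO2(aq)]:  pH = pK1 + log₁₀([HCO3⁻]/[CO2(aq)])
log₁₀(67.6) = +1.830
pH = 5.95 + (+1.830) = 7.78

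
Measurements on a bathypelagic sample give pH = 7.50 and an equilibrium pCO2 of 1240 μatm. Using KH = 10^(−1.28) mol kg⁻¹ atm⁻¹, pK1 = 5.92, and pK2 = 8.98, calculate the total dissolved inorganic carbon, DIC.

[CO2*] = KH · pCO2 = 10^(−1.28) × 1240×10^-6 = 6.508×10^-5 mol/kg
α₀ = 1/(1 + K1/[H⁺] + K1K2/[H⁺]²) = 1/(1 + 10^+1.58 + 10^+0.10) = 0.02483
DIC = [CO2*]/α₀ = 6.508×10^-5 / 0.02483 = 2.62 mmol/kg

DIC = 2.62 mmol/kg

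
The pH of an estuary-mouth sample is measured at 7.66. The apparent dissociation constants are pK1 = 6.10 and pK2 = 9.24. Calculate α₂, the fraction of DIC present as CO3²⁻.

α₂ = 0.0250

α₂ = 1 / (1 + [H⁺]/K2 + [H⁺]²/(K1K2)) = 1 / (1 + 10^+1.58 + 10^+0.02)
   = 1 / (1 + 38.019 + 1.0471) = 1/40.066 = 0.02496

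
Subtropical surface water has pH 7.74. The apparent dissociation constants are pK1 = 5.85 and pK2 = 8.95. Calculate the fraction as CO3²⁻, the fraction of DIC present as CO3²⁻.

α₂ = 0.0574

α₂ = 1 / (1 + [H⁺]/K2 + [H⁺]²/(K1K2)) = 1 / (1 + 10^+1.21 + 10^-0.68)
   = 1 / (1 + 16.218 + 0.20893) = 1/17.427 = 0.05738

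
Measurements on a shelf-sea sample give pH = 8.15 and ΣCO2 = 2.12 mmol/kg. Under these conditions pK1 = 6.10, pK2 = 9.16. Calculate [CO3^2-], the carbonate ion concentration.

[CO3²⁻] = 0.187 mmol/kg

α₂ = 1 / (1 + [H⁺]/K2 + [H⁺]²/(K1K2)) = 1 / (1 + 10^+1.01 + 10^-1.04)
   = 1 / (1 + 10.233 + 0.091201) = 1/11.324 = 0.08831
[CO3²⁻] = α₂ × DIC = 0.08831 × 2.12 = 0.187 mmol/kg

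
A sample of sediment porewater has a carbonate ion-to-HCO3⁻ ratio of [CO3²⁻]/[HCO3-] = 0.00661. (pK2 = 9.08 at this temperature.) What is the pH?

From K2 = [H⁺][CO3²⁻]/[HCO3-]:  pH = pK2 + log₁₀([CO3²⁻]/[HCO3-])
log₁₀(0.00661) = -2.180
pH = 9.08 + (-2.180) = 6.90

pH = 6.90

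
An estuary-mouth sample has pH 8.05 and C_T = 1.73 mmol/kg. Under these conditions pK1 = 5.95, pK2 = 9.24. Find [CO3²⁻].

[CO3²⁻] = 0.104 mmol/kg

α₂ = 1 / (1 + [H⁺]/K2 + [H⁺]²/(K1K2)) = 1 / (1 + 10^+1.19 + 10^-0.91)
   = 1 / (1 + 15.488 + 0.12303) = 1/16.611 = 0.06020
[CO3²⁻] = α₂ × DIC = 0.06020 × 1.73 = 0.104 mmol/kg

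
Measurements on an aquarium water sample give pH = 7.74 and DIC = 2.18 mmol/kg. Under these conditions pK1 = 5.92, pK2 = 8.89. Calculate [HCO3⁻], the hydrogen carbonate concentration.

α₁ = 1 / (1 + [H⁺]/K1 + K2/[H⁺]) = 1 / (1 + 10^-1.82 + 10^-1.15)
   = 1 / (1 + 0.015136 + 0.070795) = 1/1.0859 = 0.9209
[HCO3⁻] = α₁ × DIC = 0.9209 × 2.18 = 2.01 mmol/kg

[HCO3⁻] = 2.01 mmol/kg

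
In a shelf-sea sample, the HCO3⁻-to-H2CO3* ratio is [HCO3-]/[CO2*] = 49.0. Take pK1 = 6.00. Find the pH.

From K1 = [H⁺][HCO3-]/[CO2*]:  pH = pK1 + log₁₀([HCO3-]/[CO2*])
log₁₀(49.0) = +1.690
pH = 6.00 + (+1.690) = 7.69

pH = 7.69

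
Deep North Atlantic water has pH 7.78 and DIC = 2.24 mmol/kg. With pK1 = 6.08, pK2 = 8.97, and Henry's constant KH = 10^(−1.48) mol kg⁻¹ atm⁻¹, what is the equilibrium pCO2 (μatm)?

α₀ = 1 / (1 + K1/[H⁺] + K1K2/[H⁺]²) = 1 / (1 + 10^+1.70 + 10^+0.51)
   = 1 / (1 + 50.119 + 3.2359) = 1/54.355 = 0.01840
[CO2*] = α₀ × DIC = 0.01840 × 2.24 = 0.04121 mmol/kg
pCO2 = [CO2*]/KH = 4.121×10^-5 / 3.311×10^-2 = 1240 μatm

pCO2 = 1240 μatm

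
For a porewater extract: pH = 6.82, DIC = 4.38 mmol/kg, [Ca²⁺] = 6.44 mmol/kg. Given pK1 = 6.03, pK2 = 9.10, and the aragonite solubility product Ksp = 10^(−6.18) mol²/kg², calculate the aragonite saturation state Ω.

α₂ = 1 / (1 + [H⁺]/K2 + [H⁺]²/(K1K2)) = 1 / (1 + 10^+2.28 + 10^+1.49)
   = 1 / (1 + 190.55 + 30.903) = 1/222.45 = 0.004495
[CO3²⁻] = α₂ × DIC = 0.004495 × 4.38 = 0.01969 mmol/kg = 19.69 μmol/kg
Ksp = 10^(−6.18) = 6.607×10^-7
Ω = [Ca²⁺][CO3²⁻]/Ksp = (6.44×10^-3)(1.969×10^-5) / 6.607×10^-7 = 0.192

Ω = 0.192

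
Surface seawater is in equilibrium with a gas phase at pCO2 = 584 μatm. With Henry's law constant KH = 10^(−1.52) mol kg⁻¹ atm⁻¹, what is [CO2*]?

KH = 10^(−1.52) = 3.020×10^-2 mol kg⁻¹ atm⁻¹
[CO2*] = KH · pCO2 = 3.020×10^-2 × 584×10^-6 atm = 1.76×10^-5 mol/kg

[CO2*] = 17.6 μmol/kg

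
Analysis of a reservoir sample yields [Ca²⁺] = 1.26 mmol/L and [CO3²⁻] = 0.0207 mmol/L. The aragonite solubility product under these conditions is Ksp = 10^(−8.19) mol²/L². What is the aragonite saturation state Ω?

Ω = 4.04

Ksp = 10^(−8.19) = 6.457×10^-9
Ω = [Ca²⁺][CO3²⁻]/Ksp = (1.26×10^-3)(0.0207×10^-3) / 6.457×10^-9 = 4.04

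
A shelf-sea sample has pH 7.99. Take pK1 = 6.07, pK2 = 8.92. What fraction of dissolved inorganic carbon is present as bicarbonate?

α₁ = 1 / (1 + [H⁺]/K1 + K2/[H⁺]) = 1 / (1 + 10^-1.92 + 10^-0.93)
   = 1 / (1 + 0.012023 + 0.11749) = 1/1.1295 = 0.8853

α₁ = 0.885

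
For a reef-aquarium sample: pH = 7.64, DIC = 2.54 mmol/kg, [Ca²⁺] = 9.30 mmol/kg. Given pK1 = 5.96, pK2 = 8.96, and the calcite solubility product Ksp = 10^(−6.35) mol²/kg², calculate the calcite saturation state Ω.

α₂ = 1 / (1 + [H⁺]/K2 + [H⁺]²/(K1K2)) = 1 / (1 + 10^+1.32 + 10^-0.36)
   = 1 / (1 + 20.893 + 0.43652) = 1/22.329 = 0.04478
[CO3²⁻] = α₂ × DIC = 0.04478 × 2.54 = 0.1138 mmol/kg
Ksp = 10^(−6.35) = 4.467×10^-7
Ω = [Ca²⁺][CO3²⁻]/Ksp = (9.30×10^-3)(1.138×10^-4) / 4.467×10^-7 = 2.37

Ω = 2.37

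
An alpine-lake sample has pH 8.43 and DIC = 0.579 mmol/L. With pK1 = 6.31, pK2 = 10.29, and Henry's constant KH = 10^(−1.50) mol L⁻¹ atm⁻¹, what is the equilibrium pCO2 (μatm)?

pCO2 = 136 μatm

α₀ = 1 / (1 + K1/[H⁺] + K1K2/[H⁺]²) = 1 / (1 + 10^+2.12 + 10^+0.26)
   = 1 / (1 + 131.83 + 1.8197) = 1/134.65 = 0.007427
[CO2*] = α₀ × DIC = 0.007427 × 0.579 = 0.004300 mmol/L = 4.300 μmol/L
pCO2 = [CO2*]/KH = 4.300×10^-6 / 3.162×10^-2 = 136 μatm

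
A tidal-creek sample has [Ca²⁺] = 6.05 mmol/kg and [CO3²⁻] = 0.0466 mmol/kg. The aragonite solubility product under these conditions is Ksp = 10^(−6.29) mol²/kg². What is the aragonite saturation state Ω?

Ksp = 10^(−6.29) = 5.129×10^-7
Ω = [Ca²⁺][CO3²⁻]/Ksp = (6.05×10^-3)(0.0466×10^-3) / 5.129×10^-7 = 0.550

Ω = 0.550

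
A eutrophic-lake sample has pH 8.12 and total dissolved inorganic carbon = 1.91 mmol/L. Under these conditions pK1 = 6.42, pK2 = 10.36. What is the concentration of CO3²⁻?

[CO3²⁻] = 10.7 μmol/L

α₂ = 1 / (1 + [H⁺]/K2 + [H⁺]²/(K1K2)) = 1 / (1 + 10^+2.24 + 10^+0.54)
   = 1 / (1 + 173.78 + 3.4674) = 1/178.25 = 0.005610
[CO3²⁻] = α₂ × DIC = 0.005610 × 1.91 = 0.0107 mmol/L = 10.7 μmol/L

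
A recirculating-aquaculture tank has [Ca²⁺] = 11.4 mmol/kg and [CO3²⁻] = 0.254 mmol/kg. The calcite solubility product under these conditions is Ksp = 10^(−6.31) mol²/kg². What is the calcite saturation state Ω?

Ω = 5.91

Ksp = 10^(−6.31) = 4.898×10^-7
Ω = [Ca²⁺][CO3²⁻]/Ksp = (11.4×10^-3)(0.254×10^-3) / 4.898×10^-7 = 5.91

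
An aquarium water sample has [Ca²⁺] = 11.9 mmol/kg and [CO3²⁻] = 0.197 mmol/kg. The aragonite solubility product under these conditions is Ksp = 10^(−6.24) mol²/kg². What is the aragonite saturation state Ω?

Ksp = 10^(−6.24) = 5.754×10^-7
Ω = [Ca²⁺][CO3²⁻]/Ksp = (11.9×10^-3)(0.197×10^-3) / 5.754×10^-7 = 4.07

Ω = 4.07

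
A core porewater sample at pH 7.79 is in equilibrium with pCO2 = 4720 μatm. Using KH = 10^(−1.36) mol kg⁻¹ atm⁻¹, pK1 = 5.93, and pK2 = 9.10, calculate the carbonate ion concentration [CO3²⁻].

[CO2*] = KH · pCO2 = 10^(−1.36) × 4720×10^-6 = 2.060×10^-4 mol/kg
α₀ = 1/(1 + K1/[H⁺] + K1K2/[H⁺]²) = 1/(1 + 10^+1.86 + 10^+0.55) = 0.01299
DIC = [CO2*]/α₀ = 2.060×10^-4 / 0.01299 = 15.86 mmol/kg
[CO3²⁻] = α₂·DIC; α₂ = 0.04608, so [CO3²⁻] = 0.04608 × 15.86 = 0.731 mmol/kg

[CO3²⁻] = 0.731 mmol/kg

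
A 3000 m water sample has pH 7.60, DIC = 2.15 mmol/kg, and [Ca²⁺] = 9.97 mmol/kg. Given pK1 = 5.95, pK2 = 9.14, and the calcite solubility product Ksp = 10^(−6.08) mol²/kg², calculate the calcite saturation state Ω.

α₂ = 1 / (1 + [H⁺]/K2 + [H⁺]²/(K1K2)) = 1 / (1 + 10^+1.54 + 10^-0.11)
   = 1 / (1 + 34.674 + 0.77625) = 1/36.450 = 0.02743
[CO3²⁻] = α₂ × DIC = 0.02743 × 2.15 = 0.05899 mmol/kg
Ksp = 10^(−6.08) = 8.318×10^-7
Ω = [Ca²⁺][CO3²⁻]/Ksp = (9.97×10^-3)(5.899×10^-5) / 8.318×10^-7 = 0.707

Ω = 0.707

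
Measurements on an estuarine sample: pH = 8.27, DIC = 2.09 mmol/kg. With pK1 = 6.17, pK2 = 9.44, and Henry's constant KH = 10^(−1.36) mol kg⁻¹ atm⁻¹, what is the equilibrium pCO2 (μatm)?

pCO2 = 354 μatm

α₀ = 1 / (1 + K1/[H⁺] + K1K2/[H⁺]²) = 1 / (1 + 10^+2.10 + 10^+0.93)
   = 1 / (1 + 125.89 + 8.5114) = 1/135.40 = 0.007385
[CO2*] = α₀ × DIC = 0.007385 × 2.09 = 0.01544 mmol/kg = 15.44 μmol/kg
pCO2 = [CO2*]/KH = 1.544×10^-5 / 4.365×10^-2 = 354 μatm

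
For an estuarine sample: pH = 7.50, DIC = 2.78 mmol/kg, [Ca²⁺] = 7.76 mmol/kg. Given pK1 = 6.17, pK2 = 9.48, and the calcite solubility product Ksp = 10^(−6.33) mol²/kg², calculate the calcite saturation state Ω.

α₂ = 1 / (1 + [H⁺]/K2 + [H⁺]²/(K1K2)) = 1 / (1 + 10^+1.98 + 10^+0.65)
   = 1 / (1 + 95.499 + 4.4668) = 1/100.97 = 0.009904
[CO3²⁻] = α₂ × DIC = 0.009904 × 2.78 = 0.02753 mmol/kg
Ksp = 10^(−6.33) = 4.677×10^-7
Ω = [Ca²⁺][CO3²⁻]/Ksp = (7.76×10^-3)(2.753×10^-5) / 4.677×10^-7 = 0.457

Ω = 0.457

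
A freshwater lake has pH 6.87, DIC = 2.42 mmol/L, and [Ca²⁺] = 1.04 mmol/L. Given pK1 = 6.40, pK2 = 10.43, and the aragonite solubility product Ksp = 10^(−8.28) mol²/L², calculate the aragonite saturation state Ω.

Ω = 0.0986

α₂ = 1 / (1 + [H⁺]/K2 + [H⁺]²/(K1K2)) = 1 / (1 + 10^+3.56 + 10^+3.09)
   = 1 / (1 + 3630.8 + 1230.3) = 1/4862.0 = 0.0002057
[CO3²⁻] = α₂ × DIC = 0.0002057 × 2.42 = 0.0004977 mmol/L = 0.4977 μmol/L
Ksp = 10^(−8.28) = 5.248×10^-9
Ω = [Ca²⁺][CO3²⁻]/Ksp = (1.04×10^-3)(4.977×10^-7) / 5.248×10^-9 = 0.0986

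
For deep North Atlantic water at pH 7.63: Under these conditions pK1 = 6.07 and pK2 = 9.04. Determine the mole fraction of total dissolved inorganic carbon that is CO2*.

α₀ = 0.0258

α₀ = 1 / (1 + K1/[H⁺] + K1K2/[H⁺]²) = 1 / (1 + 10^+1.56 + 10^+0.15)
   = 1 / (1 + 36.308 + 1.4125) = 1/38.720 = 0.02583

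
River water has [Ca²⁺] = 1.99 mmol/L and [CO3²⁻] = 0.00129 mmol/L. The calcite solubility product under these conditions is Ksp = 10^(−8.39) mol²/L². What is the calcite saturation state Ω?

Ksp = 10^(−8.39) = 4.074×10^-9
Ω = [Ca²⁺][CO3²⁻]/Ksp = (1.99×10^-3)(0.00129×10^-3) / 4.074×10^-9 = 0.630

Ω = 0.630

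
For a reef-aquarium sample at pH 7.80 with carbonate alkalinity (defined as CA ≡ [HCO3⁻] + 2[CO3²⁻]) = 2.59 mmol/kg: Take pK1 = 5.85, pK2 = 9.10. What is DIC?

CA = [HCO3⁻] + 2[CO3²⁻] = (α₁ + 2α₂)·DIC
At pH 7.80: [H⁺]/K1 = 10^-1.95 = 0.011220, K2/[H⁺] = 10^-1.30 = 0.050119
α₁ = 1/(1 + 0.011220 + 0.050119) = 1/1.0613 = 0.9422; α₂ = α₁·K2/[H⁺] = 0.04722
α₁ + 2α₂ = 1.0367
DIC = CA / (α₁ + 2α₂) = 2.59 / 1.0367 = 2.50 mmol/kg

DIC = 2.50 mmol/kg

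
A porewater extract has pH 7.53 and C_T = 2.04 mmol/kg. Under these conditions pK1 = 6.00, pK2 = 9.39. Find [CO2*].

[CO2*] = 0.0577 mmol/kg

α₀ = 1 / (1 + K1/[H⁺] + K1K2/[H⁺]²) = 1 / (1 + 10^+1.53 + 10^-0.33)
   = 1 / (1 + 33.884 + 0.46774) = 1/35.352 = 0.02829
[CO2*] = α₀ × DIC = 0.02829 × 2.04 = 0.0577 mmol/kg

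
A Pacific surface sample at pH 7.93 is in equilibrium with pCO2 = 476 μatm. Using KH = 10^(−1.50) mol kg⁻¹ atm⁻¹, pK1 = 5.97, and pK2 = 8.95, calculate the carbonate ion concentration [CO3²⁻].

[CO3²⁻] = 0.131 mmol/kg

[CO2*] = KH · pCO2 = 10^(−1.50) × 476×10^-6 = 1.505×10^-5 mol/kg
α₀ = 1/(1 + K1/[H⁺] + K1K2/[H⁺]²) = 1/(1 + 10^+1.96 + 10^+0.94) = 0.009910
DIC = [CO2*]/α₀ = 1.505×10^-5 / 0.009910 = 1.519 mmol/kg
[CO3²⁻] = α₂·DIC; α₂ = 0.08631, so [CO3²⁻] = 0.08631 × 1.519 = 0.131 mmol/kg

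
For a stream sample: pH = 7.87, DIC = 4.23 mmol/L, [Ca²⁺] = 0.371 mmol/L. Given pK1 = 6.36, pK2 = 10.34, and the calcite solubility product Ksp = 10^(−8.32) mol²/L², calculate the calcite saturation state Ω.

α₂ = 1 / (1 + [H⁺]/K2 + [H⁺]²/(K1K2)) = 1 / (1 + 10^+2.47 + 10^+0.96)
   = 1 / (1 + 295.12 + 9.1201) = 1/305.24 = 0.003276
[CO3²⁻] = α₂ × DIC = 0.003276 × 4.23 = 0.01386 mmol/L = 13.86 μmol/L
Ksp = 10^(−8.32) = 4.786×10^-9
Ω = [Ca²⁺][CO3²⁻]/Ksp = (0.371×10^-3)(1.386×10^-5) / 4.786×10^-9 = 1.07

Ω = 1.07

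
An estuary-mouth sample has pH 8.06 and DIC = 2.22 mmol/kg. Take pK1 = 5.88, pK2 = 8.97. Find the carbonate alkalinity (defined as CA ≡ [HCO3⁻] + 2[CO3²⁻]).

CA = 2.45 mmol/kg

CA = [HCO3⁻] + 2[CO3²⁻] = (α₁ + 2α₂)·DIC
At pH 8.06: [H⁺]/K1 = 10^-2.18 = 0.0066069, K2/[H⁺] = 10^-0.91 = 0.12303
α₁ = 1/(1 + 0.0066069 + 0.12303) = 1/1.1296 = 0.8852; α₂ = α₁·K2/[H⁺] = 0.1089
α₁ + 2α₂ = 1.1031
CA = 1.1031 × 2.22 = 2.45 mmol/kg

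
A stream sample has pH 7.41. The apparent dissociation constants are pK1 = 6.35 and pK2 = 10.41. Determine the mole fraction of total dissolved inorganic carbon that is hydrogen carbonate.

α₁ = 1 / (1 + [H⁺]/K1 + K2/[H⁺]) = 1 / (1 + 10^-1.06 + 10^-3.00)
   = 1 / (1 + 0.087096 + 0.0010000) = 1/1.0881 = 0.9190

α₁ = 0.919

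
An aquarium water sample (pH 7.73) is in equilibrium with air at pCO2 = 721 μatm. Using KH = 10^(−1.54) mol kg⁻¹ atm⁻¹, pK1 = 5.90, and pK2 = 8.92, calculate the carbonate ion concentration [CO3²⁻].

[CO3²⁻] = 0.0908 mmol/kg

[CO2*] = KH · pCO2 = 10^(−1.54) × 721×10^-6 = 2.079×10^-5 mol/kg
α₀ = 1/(1 + K1/[H⁺] + K1K2/[H⁺]²) = 1/(1 + 10^+1.83 + 10^+0.64) = 0.01370
DIC = [CO2*]/α₀ = 2.079×10^-5 / 0.01370 = 1.517 mmol/kg
[CO3²⁻] = α₂·DIC; α₂ = 0.05982, so [CO3²⁻] = 0.05982 × 1.517 = 0.0908 mmol/kg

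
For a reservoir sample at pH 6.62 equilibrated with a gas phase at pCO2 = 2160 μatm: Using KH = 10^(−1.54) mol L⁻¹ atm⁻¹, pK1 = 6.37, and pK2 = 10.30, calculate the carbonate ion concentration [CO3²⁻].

[CO2*] = KH · pCO2 = 10^(−1.54) × 2160×10^-6 = 6.230×10^-5 mol/L
α₀ = 1/(1 + K1/[H⁺] + K1K2/[H⁺]²) = 1/(1 + 10^+0.25 + 10^-3.43) = 0.3599
DIC = [CO2*]/α₀ = 6.230×10^-5 / 0.3599 = 0.1731 mmol/L
[CO3²⁻] = α₂·DIC; α₂ = 0.0001337, so [CO3²⁻] = 0.0001337 × 0.1731 = 2.31×10^-5 mmol/L = 0.0231 μmol/L

[CO3²⁻] = 0.0231 μmol/L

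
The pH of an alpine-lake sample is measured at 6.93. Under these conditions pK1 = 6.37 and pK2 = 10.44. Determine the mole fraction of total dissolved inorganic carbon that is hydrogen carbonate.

α₁ = 1 / (1 + [H⁺]/K1 + K2/[H⁺]) = 1 / (1 + 10^-0.56 + 10^-3.51)
   = 1 / (1 + 0.27542 + 0.00030903) = 1/1.2757 = 0.7839

α₁ = 0.784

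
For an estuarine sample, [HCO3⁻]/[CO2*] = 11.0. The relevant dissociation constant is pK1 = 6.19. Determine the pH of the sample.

From K1 = [H⁺][HCO3⁻]/[CO2*]:  pH = pK1 + log₁₀([HCO3⁻]/[CO2*])
log₁₀(11.0) = +1.041
pH = 6.19 + (+1.041) = 7.23

pH = 7.23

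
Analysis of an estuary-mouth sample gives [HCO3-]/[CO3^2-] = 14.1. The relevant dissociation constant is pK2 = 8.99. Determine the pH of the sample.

From K2 = [H⁺][CO3^2-]/[HCO3-]:  pH = pK2 − log₁₀([HCO3-]/[CO3^2-])
log₁₀(14.1) = +1.149
pH = 8.99 − (+1.149) = 7.84

pH = 7.84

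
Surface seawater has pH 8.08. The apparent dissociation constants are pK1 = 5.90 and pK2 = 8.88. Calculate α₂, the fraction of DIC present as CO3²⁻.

α₂ = 1 / (1 + [H⁺]/K2 + [H⁺]²/(K1K2)) = 1 / (1 + 10^+0.80 + 10^-1.38)
   = 1 / (1 + 6.3096 + 0.041687) = 1/7.3513 = 0.1360

α₂ = 0.136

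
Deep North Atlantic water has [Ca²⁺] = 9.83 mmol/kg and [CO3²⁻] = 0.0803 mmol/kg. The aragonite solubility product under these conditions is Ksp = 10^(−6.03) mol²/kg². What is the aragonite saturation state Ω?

Ω = 0.846

Ksp = 10^(−6.03) = 9.333×10^-7
Ω = [Ca²⁺][CO3²⁻]/Ksp = (9.83×10^-3)(0.0803×10^-3) / 9.333×10^-7 = 0.846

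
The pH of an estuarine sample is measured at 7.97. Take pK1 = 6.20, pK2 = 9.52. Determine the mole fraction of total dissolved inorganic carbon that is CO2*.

α₀ = 1 / (1 + K1/[H⁺] + K1K2/[H⁺]²) = 1 / (1 + 10^+1.77 + 10^+0.22)
   = 1 / (1 + 58.884 + 1.6596) = 1/61.544 = 0.01625

α₀ = 0.0162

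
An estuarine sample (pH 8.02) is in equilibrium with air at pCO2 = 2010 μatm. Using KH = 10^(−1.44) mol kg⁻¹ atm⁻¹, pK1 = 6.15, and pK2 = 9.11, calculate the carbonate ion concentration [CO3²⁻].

[CO2*] = KH · pCO2 = 10^(−1.44) × 2010×10^-6 = 7.298×10^-5 mol/kg
α₀ = 1/(1 + K1/[H⁺] + K1K2/[H⁺]²) = 1/(1 + 10^+1.87 + 10^+0.78) = 0.01232
DIC = [CO2*]/α₀ = 7.298×10^-5 / 0.01232 = 5.923 mmol/kg
[CO3²⁻] = α₂·DIC; α₂ = 0.07425, so [CO3²⁻] = 0.07425 × 5.923 = 0.440 mmol/kg

[CO3²⁻] = 0.440 mmol/kg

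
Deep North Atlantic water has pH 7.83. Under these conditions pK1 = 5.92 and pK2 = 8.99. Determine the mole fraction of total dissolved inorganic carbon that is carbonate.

α₂ = 1 / (1 + [H⁺]/K2 + [H⁺]²/(K1K2)) = 1 / (1 + 10^+1.16 + 10^-0.75)
   = 1 / (1 + 14.454 + 0.17783) = 1/15.632 = 0.06397

α₂ = 0.0640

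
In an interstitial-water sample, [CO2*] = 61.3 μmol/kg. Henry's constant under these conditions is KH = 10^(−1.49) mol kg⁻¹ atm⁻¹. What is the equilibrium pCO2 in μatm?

pCO2 = 1890 μatm

KH = 10^(−1.49) = 3.236×10^-2 mol kg⁻¹ atm⁻¹
pCO2 = [CO2*]/KH = 61.3×10^-6 / 3.236×10^-2 = 1.89×10^-3 atm = 1890 μatm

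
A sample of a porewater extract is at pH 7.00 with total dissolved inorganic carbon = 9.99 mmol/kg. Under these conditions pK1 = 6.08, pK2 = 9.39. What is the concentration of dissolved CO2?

[CO2*] = 1.07 mmol/kg

α₀ = 1 / (1 + K1/[H⁺] + K1K2/[H⁺]²) = 1 / (1 + 10^+0.92 + 10^-1.47)
   = 1 / (1 + 8.3176 + 0.033884) = 1/9.3515 = 0.1069
[CO2*] = α₀ × DIC = 0.1069 × 9.99 = 1.07 mmol/kg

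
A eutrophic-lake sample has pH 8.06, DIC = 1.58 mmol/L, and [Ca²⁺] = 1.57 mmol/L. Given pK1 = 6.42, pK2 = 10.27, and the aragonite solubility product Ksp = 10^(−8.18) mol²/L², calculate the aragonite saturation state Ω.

Ω = 2.25

α₂ = 1 / (1 + [H⁺]/K2 + [H⁺]²/(K1K2)) = 1 / (1 + 10^+2.21 + 10^+0.57)
   = 1 / (1 + 162.18 + 3.7154) = 1/166.90 = 0.005992
[CO3²⁻] = α₂ × DIC = 0.005992 × 1.58 = 0.009467 mmol/L = 9.467 μmol/L
Ksp = 10^(−8.18) = 6.607×10^-9
Ω = [Ca²⁺][CO3²⁻]/Ksp = (1.57×10^-3)(9.467×10^-6) / 6.607×10^-9 = 2.25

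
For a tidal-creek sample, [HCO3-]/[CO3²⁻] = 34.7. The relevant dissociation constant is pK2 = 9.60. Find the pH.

From K2 = [H⁺][CO3²⁻]/[HCO3-]:  pH = pK2 − log₁₀([HCO3-]/[CO3²⁻])
log₁₀(34.7) = +1.540
pH = 9.60 − (+1.540) = 8.06

pH = 8.06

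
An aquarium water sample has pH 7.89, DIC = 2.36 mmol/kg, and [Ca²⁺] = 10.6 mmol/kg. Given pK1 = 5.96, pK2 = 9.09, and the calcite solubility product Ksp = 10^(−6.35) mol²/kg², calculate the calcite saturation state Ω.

α₂ = 1 / (1 + [H⁺]/K2 + [H⁺]²/(K1K2)) = 1 / (1 + 10^+1.20 + 10^-0.73)
   = 1 / (1 + 15.849 + 0.18621) = 1/17.035 = 0.05870
[CO3²⁻] = α₂ × DIC = 0.05870 × 2.36 = 0.1385 mmol/kg
Ksp = 10^(−6.35) = 4.467×10^-7
Ω = [Ca²⁺][CO3²⁻]/Ksp = (10.6×10^-3)(1.385×10^-4) / 4.467×10^-7 = 3.29

Ω = 3.29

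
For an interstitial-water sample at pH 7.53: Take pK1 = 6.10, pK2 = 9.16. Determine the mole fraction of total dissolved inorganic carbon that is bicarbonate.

α₁ = 1 / (1 + [H⁺]/K1 + K2/[H⁺]) = 1 / (1 + 10^-1.43 + 10^-1.63)
   = 1 / (1 + 0.037154 + 0.023442) = 1/1.0606 = 0.9429

α₁ = 0.943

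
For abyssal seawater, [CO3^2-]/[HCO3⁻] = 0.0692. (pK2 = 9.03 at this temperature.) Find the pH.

pH = 7.87

From K2 = [H⁺][CO3^2-]/[HCO3⁻]:  pH = pK2 + log₁₀([CO3^2-]/[HCO3⁻])
log₁₀(0.0692) = -1.160
pH = 9.03 + (-1.160) = 7.87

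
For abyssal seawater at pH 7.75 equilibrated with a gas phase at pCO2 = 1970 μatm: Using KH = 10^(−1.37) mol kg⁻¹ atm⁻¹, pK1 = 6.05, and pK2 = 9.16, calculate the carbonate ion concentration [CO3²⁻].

[CO2*] = KH · pCO2 = 10^(−1.37) × 1970×10^-6 = 8.404×10^-5 mol/kg
α₀ = 1/(1 + K1/[H⁺] + K1K2/[H⁺]²) = 1/(1 + 10^+1.70 + 10^+0.29) = 0.01884
DIC = [CO2*]/α₀ = 8.404×10^-5 / 0.01884 = 4.460 mmol/kg
[CO3²⁻] = α₂·DIC; α₂ = 0.03674, so [CO3²⁻] = 0.03674 × 4.460 = 0.164 mmol/kg

[CO3²⁻] = 0.164 mmol/kg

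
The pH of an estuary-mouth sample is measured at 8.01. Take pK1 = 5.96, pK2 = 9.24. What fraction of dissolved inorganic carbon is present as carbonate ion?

α₂ = 1 / (1 + [H⁺]/K2 + [H⁺]²/(K1K2)) = 1 / (1 + 10^+1.23 + 10^-0.82)
   = 1 / (1 + 16.982 + 0.15136) = 1/18.134 = 0.05515

α₂ = 0.0551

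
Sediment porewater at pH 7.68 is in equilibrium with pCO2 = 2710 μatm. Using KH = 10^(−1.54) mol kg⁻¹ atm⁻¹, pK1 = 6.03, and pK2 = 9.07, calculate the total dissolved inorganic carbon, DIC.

DIC = 3.71 mmol/kg

[CO2*] = KH · pCO2 = 10^(−1.54) × 2710×10^-6 = 7.816×10^-5 mol/kg
α₀ = 1/(1 + K1/[H⁺] + K1K2/[H⁺]²) = 1/(1 + 10^+1.65 + 10^+0.26) = 0.02106
DIC = [CO2*]/α₀ = 7.816×10^-5 / 0.02106 = 3.71 mmol/kg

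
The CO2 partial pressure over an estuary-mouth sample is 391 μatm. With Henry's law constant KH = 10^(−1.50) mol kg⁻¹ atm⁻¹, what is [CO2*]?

[CO2*] = 12.4 μmol/kg

KH = 10^(−1.50) = 3.162×10^-2 mol kg⁻¹ atm⁻¹
[CO2*] = KH · pCO2 = 3.162×10^-2 × 391×10^-6 atm = 1.24×10^-5 mol/kg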